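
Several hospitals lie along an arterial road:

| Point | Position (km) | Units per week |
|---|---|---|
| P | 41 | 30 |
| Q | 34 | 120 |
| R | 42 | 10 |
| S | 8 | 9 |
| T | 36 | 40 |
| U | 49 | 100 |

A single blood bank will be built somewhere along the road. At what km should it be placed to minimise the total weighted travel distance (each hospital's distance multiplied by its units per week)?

For a sum of weighted absolute distances on a line, the optimum is the weighted median (not the mean). Total weight W = 309; half-weight = 154.5.
Sort by position and accumulate weight:
  km 8 (S, w=9) → cum 9
  km 34 (Q, w=120) → cum 129
  km 36 (T, w=40) → cum 169  ≥ 154.5 → median here
  km 41 (P, w=30) → cum 199
  km 42 (R, w=10) → cum 209
  km 49 (U, w=100) → cum 309
Optimal location: km 36.

x = 36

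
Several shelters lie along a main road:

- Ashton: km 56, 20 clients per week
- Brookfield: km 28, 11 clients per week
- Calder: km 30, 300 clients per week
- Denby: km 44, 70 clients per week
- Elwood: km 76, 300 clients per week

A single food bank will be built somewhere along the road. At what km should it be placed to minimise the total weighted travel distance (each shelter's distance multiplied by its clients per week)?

For a sum of weighted absolute distances on a line, the optimum is the weighted median (not the mean). Total weight W = 701; half-weight = 350.5.
Sort by position and accumulate weight:
  km 28 (Brookfield, w=11) → cum 11
  km 30 (Calder, w=300) → cum 311
  km 44 (Denby, w=70) → cum 381  ≥ 350.5 → median here
  km 56 (Ashton, w=20) → cum 401
  km 76 (Elwood, w=300) → cum 701
Optimal location: km 44.

x = 44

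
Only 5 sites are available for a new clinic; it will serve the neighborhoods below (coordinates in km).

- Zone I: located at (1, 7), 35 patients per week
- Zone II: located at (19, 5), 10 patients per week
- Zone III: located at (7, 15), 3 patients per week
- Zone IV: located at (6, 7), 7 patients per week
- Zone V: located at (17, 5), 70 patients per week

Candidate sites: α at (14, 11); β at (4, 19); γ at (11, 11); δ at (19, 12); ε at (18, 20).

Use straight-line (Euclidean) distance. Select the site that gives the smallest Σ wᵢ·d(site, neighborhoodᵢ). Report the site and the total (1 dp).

Total weighted distance at each candidate:
  α (14, 11): total = 1110.5
  β (4, 19): total = 2075.6
  γ (11, 11): total = 1132.7
  δ (19, 12): total = 1368.1
  ε (18, 20): total = 2111.8
Minimum is at α with total 1110.5 km.

α, total 1110.5 km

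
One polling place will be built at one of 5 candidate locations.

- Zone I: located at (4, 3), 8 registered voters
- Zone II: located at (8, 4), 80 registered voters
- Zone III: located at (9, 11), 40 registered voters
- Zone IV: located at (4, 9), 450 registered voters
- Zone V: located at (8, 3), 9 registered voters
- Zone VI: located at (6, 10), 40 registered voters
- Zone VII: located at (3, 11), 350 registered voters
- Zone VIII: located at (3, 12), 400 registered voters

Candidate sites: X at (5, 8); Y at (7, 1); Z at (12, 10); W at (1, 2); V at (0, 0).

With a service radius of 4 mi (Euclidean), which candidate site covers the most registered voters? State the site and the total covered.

X, covering 840

Coverage radius r = 4 mi; a point is covered iff (Δx)²+(Δy)² ≤ 4² = 16.
  X (5, 8): covers {Zone IV, Zone VI, Zone VII} → 840
  Y (7, 1): covers {Zone I, Zone II, Zone V} → 97
  Z (12, 10): covers {Zone III} → 40
  W (1, 2): covers {Zone I} → 8
  V (0, 0): covers {none} → 0
Maximum coverage at X: 840 registered voters.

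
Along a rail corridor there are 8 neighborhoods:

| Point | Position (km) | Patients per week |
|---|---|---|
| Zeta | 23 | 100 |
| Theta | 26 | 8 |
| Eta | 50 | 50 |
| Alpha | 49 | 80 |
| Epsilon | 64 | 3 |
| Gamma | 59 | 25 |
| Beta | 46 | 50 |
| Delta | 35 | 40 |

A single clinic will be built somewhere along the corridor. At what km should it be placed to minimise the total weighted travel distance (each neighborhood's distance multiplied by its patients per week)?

For a sum of weighted absolute distances on a line, the optimum is the weighted median (not the mean). Total weight W = 356; half-weight = 178.
Sort by position and accumulate weight:
  km 23 (Zeta, w=100) → cum 100
  km 26 (Theta, w=8) → cum 108
  km 35 (Delta, w=40) → cum 148
  km 46 (Beta, w=50) → cum 198  ≥ 178 → median here
  km 49 (Alpha, w=80) → cum 278
  km 50 (Eta, w=50) → cum 328
  km 59 (Gamma, w=25) → cum 353
  km 64 (Epsilon, w=3) → cum 356
Optimal location: km 46.

x = 46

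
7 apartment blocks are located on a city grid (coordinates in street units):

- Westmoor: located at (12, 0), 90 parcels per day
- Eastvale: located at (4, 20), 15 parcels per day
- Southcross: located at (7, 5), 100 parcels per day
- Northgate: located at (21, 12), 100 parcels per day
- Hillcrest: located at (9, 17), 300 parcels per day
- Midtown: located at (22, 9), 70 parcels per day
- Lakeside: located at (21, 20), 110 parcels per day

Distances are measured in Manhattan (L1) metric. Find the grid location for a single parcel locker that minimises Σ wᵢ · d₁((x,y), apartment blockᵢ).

(9, 17)

Manhattan distance separates: Σwᵢ(|x−xᵢ|+|y−yᵢ|) = Σwᵢ|x−xᵢ| + Σwᵢ|y−yᵢ|, so x and y are optimised independently as 1-D weighted medians.
Total weight W = 785; half = 392.5.
x-coordinate, sorted with cumulative weight:
  x=4 (Eastvale, w=15) cum 15
  x=7 (Southcross, w=100) cum 115
  x=9 (Hillcrest, w=300) cum 415  ← median
  x=12 (Westmoor, w=90) cum 505
  x=21 (Northgate, w=100) cum 605
  x=21 (Lakeside, w=110) cum 715
  x=22 (Midtown, w=70) cum 785
⇒ x* = 9
y-coordinate, sorted with cumulative weight:
  y=0 (Westmoor, w=90) cum 90
  y=5 (Southcross, w=100) cum 190
  y=9 (Midtown, w=70) cum 260
  y=12 (Northgate, w=100) cum 360
  y=17 (Hillcrest, w=300) cum 660  ← median
  y=20 (Eastvale, w=15) cum 675
  y=20 (Lakeside, w=110) cum 785
⇒ y* = 17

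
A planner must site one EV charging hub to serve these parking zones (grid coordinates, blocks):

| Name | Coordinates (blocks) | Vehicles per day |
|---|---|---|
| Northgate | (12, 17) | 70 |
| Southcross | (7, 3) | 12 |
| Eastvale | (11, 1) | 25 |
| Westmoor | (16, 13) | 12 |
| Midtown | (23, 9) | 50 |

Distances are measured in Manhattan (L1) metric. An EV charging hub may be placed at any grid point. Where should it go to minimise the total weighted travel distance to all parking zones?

Manhattan distance separates: Σwᵢ(|x−xᵢ|+|y−yᵢ|) = Σwᵢ|x−xᵢ| + Σwᵢ|y−yᵢ|, so x and y are optimised independently as 1-D weighted medians.
Total weight W = 169; half = 84.5.
x-coordinate, sorted with cumulative weight:
  x=7 (Southcross, w=12) cum 12
  x=11 (Eastvale, w=25) cum 37
  x=12 (Northgate, w=70) cum 107  ← median
  x=16 (Westmoor, w=12) cum 119
  x=23 (Midtown, w=50) cum 169
⇒ x* = 12
y-coordinate, sorted with cumulative weight:
  y=1 (Eastvale, w=25) cum 25
  y=3 (Southcross, w=12) cum 37
  y=9 (Midtown, w=50) cum 87  ← median
  y=13 (Westmoor, w=12) cum 99
  y=17 (Northgate, w=70) cum 169
⇒ y* = 9

(12, 9)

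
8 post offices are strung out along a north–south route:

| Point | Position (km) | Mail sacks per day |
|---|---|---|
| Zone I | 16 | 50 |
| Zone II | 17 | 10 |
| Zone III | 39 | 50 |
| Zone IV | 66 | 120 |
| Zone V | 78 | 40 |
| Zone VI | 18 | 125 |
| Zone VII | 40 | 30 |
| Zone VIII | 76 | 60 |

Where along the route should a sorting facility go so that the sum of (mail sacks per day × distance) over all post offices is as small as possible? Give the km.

For a sum of weighted absolute distances on a line, the optimum is the weighted median (not the mean). Total weight W = 485; half-weight = 242.5.
Sort by position and accumulate weight:
  km 16 (Zone I, w=50) → cum 50
  km 17 (Zone II, w=10) → cum 60
  km 18 (Zone VI, w=125) → cum 185
  km 39 (Zone III, w=50) → cum 235
  km 40 (Zone VII, w=30) → cum 265  ≥ 242.5 → median here
  km 66 (Zone IV, w=120) → cum 385
  km 76 (Zone VIII, w=60) → cum 445
  km 78 (Zone V, w=40) → cum 485
Optimal location: km 40.

x = 40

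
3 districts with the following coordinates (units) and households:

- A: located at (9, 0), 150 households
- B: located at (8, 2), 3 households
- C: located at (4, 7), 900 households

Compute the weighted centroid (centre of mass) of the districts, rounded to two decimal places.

(4.72, 5.99)

The minimiser of Σwᵢ‖p−pᵢ‖² is the weighted centroid p* = (Σwᵢpᵢ)/(Σwᵢ).
Σwᵢ = 1053.
Σwᵢxᵢ = 150·9 + 3·8 + 900·4 = 4974.
Σwᵢyᵢ = 150·0 + 3·2 + 900·7 = 6306.
x* = 4974/1053 = 4.72, y* = 6306/1053 = 5.99.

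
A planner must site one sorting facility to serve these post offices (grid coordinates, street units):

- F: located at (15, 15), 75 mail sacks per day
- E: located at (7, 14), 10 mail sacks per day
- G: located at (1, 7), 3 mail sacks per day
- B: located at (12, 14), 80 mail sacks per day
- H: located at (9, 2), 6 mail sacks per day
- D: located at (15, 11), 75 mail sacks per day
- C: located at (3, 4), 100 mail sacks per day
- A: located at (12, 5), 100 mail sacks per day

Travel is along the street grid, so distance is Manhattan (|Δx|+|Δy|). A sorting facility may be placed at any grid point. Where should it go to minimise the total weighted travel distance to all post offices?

(12, 11)

Manhattan distance separates: Σwᵢ(|x−xᵢ|+|y−yᵢ|) = Σwᵢ|x−xᵢ| + Σwᵢ|y−yᵢ|, so x and y are optimised independently as 1-D weighted medians.
Total weight W = 449; half = 224.5.
x-coordinate, sorted with cumulative weight:
  x=1 (G, w=3) cum 3
  x=3 (C, w=100) cum 103
  x=7 (E, w=10) cum 113
  x=9 (H, w=6) cum 119
  x=12 (B, w=80) cum 199
  x=12 (A, w=100) cum 299  ← median
  x=15 (F, w=75) cum 374
  x=15 (D, w=75) cum 449
⇒ x* = 12
y-coordinate, sorted with cumulative weight:
  y=2 (H, w=6) cum 6
  y=4 (C, w=100) cum 106
  y=5 (A, w=100) cum 206
  y=7 (G, w=3) cum 209
  y=11 (D, w=75) cum 284  ← median
  y=14 (E, w=10) cum 294
  y=14 (B, w=80) cum 374
  y=15 (F, w=75) cum 449
⇒ y* = 11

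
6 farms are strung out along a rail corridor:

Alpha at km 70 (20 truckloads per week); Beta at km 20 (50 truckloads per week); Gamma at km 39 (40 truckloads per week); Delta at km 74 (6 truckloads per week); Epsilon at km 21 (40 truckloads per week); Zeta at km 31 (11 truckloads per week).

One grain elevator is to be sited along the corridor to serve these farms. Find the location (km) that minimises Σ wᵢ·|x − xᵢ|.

For a sum of weighted absolute distances on a line, the optimum is the weighted median (not the mean). Total weight W = 167; half-weight = 83.5.
Sort by position and accumulate weight:
  km 20 (Beta, w=50) → cum 50
  km 21 (Epsilon, w=40) → cum 90  ≥ 83.5 → median here
  km 31 (Zeta, w=11) → cum 101
  km 39 (Gamma, w=40) → cum 141
  km 70 (Alpha, w=20) → cum 161
  km 74 (Delta, w=6) → cum 167
Optimal location: km 21.

x = 21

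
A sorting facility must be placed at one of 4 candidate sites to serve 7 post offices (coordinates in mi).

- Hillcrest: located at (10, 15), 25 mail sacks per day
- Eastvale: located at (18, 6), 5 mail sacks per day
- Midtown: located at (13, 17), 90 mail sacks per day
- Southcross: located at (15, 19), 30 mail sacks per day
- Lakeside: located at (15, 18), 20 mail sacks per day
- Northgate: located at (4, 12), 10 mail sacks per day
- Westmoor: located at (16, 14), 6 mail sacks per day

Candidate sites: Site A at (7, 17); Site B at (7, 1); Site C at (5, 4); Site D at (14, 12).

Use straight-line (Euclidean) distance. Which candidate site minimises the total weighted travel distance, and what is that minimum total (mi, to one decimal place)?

Site D, total 1070.7 mi

Total weighted distance at each candidate:
  Site A (7, 17): total = 1231.8
  Site B (7, 1): total = 3131.9
  Site C (5, 4): total = 2796.4
  Site D (14, 12): total = 1070.7
Minimum is at Site D with total 1070.7 mi.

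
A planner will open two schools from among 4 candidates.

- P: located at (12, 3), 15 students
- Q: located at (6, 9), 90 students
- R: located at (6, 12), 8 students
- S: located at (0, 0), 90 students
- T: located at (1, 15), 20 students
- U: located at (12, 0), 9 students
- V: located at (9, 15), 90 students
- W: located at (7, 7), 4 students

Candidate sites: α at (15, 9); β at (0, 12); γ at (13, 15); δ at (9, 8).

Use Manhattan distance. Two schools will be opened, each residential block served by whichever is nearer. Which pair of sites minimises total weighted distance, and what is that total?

Evaluate every pair (each demand assigned to the nearer of the two):
  {β, δ}: total = 2429
  {β, γ}: total = 2765
  {γ, δ}: total = 2777
  {α, δ}: total = 3107
  {α, β}: total = 3381
  {α, γ}: total = 3933
Best pair: {β, δ} with total 2429.

{β, δ}, total 2429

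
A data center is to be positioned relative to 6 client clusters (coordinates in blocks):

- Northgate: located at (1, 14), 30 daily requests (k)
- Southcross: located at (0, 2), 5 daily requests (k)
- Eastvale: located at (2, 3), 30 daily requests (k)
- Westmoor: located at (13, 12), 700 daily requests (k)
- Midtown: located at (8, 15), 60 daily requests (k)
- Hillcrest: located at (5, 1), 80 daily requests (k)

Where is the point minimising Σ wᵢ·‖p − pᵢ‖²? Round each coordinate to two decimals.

The minimiser of Σwᵢ‖p−pᵢ‖² is the weighted centroid p* = (Σwᵢpᵢ)/(Σwᵢ).
Σwᵢ = 905.
Σwᵢxᵢ = 30·1 + 5·0 + 30·2 + 700·13 + 60·8 + 80·5 = 10070.
Σwᵢyᵢ = 30·14 + 5·2 + 30·3 + 700·12 + 60·15 + 80·1 = 9900.
x* = 10070/905 = 11.13, y* = 9900/905 = 10.94.

(11.13, 10.94)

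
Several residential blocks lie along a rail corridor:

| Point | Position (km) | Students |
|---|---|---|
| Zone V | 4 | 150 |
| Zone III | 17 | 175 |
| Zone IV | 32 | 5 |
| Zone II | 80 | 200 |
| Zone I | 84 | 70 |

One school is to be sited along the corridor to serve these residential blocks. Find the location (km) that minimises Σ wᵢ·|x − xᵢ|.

x = 17

For a sum of weighted absolute distances on a line, the optimum is the weighted median (not the mean). Total weight W = 600; half-weight = 300.
Sort by position and accumulate weight:
  km 4 (Zone V, w=150) → cum 150
  km 17 (Zone III, w=175) → cum 325  ≥ 300 → median here
  km 32 (Zone IV, w=5) → cum 330
  km 80 (Zone II, w=200) → cum 530
  km 84 (Zone I, w=70) → cum 600
Optimal location: km 17.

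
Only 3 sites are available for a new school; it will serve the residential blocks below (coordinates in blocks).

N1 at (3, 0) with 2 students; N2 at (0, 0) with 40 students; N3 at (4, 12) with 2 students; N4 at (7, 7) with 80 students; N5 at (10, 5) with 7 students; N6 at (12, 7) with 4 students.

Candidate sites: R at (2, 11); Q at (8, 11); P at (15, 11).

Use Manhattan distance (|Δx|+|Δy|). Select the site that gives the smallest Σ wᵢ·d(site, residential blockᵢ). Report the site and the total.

Total weighted distance at each candidate:
  R (2, 11): total = 1424
  Q (8, 11): total = 1290
  P (15, 11): total = 2175
Minimum is at Q with total 1290 blocks.

Q, total 1290 blocks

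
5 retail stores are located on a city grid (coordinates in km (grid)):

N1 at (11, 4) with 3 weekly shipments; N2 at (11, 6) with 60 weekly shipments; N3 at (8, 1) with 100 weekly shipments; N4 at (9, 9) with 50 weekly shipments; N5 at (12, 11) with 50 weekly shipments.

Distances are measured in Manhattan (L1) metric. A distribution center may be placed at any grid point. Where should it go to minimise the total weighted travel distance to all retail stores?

(9, 6)

Manhattan distance separates: Σwᵢ(|x−xᵢ|+|y−yᵢ|) = Σwᵢ|x−xᵢ| + Σwᵢ|y−yᵢ|, so x and y are optimised independently as 1-D weighted medians.
Total weight W = 263; half = 131.5.
x-coordinate, sorted with cumulative weight:
  x=8 (N3, w=100) cum 100
  x=9 (N4, w=50) cum 150  ← median
  x=11 (N1, w=3) cum 153
  x=11 (N2, w=60) cum 213
  x=12 (N5, w=50) cum 263
⇒ x* = 9
y-coordinate, sorted with cumulative weight:
  y=1 (N3, w=100) cum 100
  y=4 (N1, w=3) cum 103
  y=6 (N2, w=60) cum 163  ← median
  y=9 (N4, w=50) cum 213
  y=11 (N5, w=50) cum 263
⇒ y* = 6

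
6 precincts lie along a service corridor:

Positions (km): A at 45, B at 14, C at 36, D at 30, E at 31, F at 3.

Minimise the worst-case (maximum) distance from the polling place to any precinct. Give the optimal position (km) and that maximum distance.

location 24, max distance 21

The 1-center on a line is the midpoint of the two extreme points: leftmost at 3, rightmost at 45.
Optimal location = (3 + 45)/2 = 24; maximum distance = (45 − 3)/2 = 21.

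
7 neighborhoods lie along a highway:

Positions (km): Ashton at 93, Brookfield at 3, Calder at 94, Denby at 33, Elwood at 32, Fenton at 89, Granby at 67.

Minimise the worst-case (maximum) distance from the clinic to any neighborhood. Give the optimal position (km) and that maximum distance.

location 48.5, max distance 45.5

The 1-center on a line is the midpoint of the two extreme points: leftmost at 3, rightmost at 94.
Optimal location = (3 + 94)/2 = 48.5; maximum distance = (94 − 3)/2 = 45.5.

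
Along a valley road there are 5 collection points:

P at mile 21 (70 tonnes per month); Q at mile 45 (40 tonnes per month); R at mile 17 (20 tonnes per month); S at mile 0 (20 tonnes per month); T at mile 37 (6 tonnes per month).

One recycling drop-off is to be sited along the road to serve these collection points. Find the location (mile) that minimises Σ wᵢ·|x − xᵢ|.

x = 21

For a sum of weighted absolute distances on a line, the optimum is the weighted median (not the mean). Total weight W = 156; half-weight = 78.
Sort by position and accumulate weight:
  mile 0 (S, w=20) → cum 20
  mile 17 (R, w=20) → cum 40
  mile 21 (P, w=70) → cum 110  ≥ 78 → median here
  mile 37 (T, w=6) → cum 116
  mile 45 (Q, w=40) → cum 156
Optimal location: mile 21.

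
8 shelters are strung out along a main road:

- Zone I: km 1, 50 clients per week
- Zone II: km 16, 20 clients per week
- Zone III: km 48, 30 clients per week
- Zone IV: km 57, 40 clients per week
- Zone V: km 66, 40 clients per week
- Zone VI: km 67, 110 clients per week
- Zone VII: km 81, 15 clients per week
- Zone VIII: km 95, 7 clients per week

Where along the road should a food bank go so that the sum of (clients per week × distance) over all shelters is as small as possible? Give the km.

x = 66

For a sum of weighted absolute distances on a line, the optimum is the weighted median (not the mean). Total weight W = 312; half-weight = 156.
Sort by position and accumulate weight:
  km 1 (Zone I, w=50) → cum 50
  km 16 (Zone II, w=20) → cum 70
  km 48 (Zone III, w=30) → cum 100
  km 57 (Zone IV, w=40) → cum 140
  km 66 (Zone V, w=40) → cum 180  ≥ 156 → median here
  km 67 (Zone VI, w=110) → cum 290
  km 81 (Zone VII, w=15) → cum 305
  km 95 (Zone VIII, w=7) → cum 312
Optimal location: km 66.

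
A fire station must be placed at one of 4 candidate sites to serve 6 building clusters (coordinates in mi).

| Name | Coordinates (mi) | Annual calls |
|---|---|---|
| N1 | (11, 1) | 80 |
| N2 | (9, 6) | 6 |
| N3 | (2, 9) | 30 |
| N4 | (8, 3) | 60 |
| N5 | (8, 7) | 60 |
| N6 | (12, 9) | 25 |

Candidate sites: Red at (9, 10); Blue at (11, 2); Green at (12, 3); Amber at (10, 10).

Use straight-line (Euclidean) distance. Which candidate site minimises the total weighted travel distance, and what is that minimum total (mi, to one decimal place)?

Blue, total 1165.3 mi

Total weighted distance at each candidate:
  Red (9, 10): total = 1666.8
  Blue (11, 2): total = 1165.3
  Green (12, 3): total = 1283.6
  Amber (10, 10): total = 1700.1
Minimum is at Blue with total 1165.3 mi.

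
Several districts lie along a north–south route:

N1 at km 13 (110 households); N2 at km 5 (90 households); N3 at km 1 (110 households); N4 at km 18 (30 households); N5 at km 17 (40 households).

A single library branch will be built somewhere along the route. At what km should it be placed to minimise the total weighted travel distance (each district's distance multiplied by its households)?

For a sum of weighted absolute distances on a line, the optimum is the weighted median (not the mean). Total weight W = 380; half-weight = 190.
Sort by position and accumulate weight:
  km 1 (N3, w=110) → cum 110
  km 5 (N2, w=90) → cum 200  ≥ 190 → median here
  km 13 (N1, w=110) → cum 310
  km 17 (N5, w=40) → cum 350
  km 18 (N4, w=30) → cum 380
Optimal location: km 5.

x = 5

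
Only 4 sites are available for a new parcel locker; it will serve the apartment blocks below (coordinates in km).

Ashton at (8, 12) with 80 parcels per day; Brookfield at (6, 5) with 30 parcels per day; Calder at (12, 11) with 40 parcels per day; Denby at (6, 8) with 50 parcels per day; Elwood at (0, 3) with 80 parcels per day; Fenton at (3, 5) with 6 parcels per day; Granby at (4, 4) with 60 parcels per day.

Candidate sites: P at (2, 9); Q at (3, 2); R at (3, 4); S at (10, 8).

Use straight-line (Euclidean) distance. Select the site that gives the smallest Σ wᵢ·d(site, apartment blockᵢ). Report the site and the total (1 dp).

Total weighted distance at each candidate:
  P (2, 9): total = 2174.3
  Q (3, 2): total = 2271.4
  R (3, 4): total = 1874.6
  S (10, 8): total = 2224.8
Minimum is at R with total 1874.6 km.

R, total 1874.6 km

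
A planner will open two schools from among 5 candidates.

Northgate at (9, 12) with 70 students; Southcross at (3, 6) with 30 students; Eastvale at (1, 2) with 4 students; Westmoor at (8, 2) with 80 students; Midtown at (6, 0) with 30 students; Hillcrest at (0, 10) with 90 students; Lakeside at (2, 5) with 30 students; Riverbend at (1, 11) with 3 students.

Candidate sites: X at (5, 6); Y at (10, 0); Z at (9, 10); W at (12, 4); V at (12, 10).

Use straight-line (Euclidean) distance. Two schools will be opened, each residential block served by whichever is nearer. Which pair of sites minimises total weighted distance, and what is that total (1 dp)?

{X, Z}, total 1495.5

Evaluate every pair (each demand assigned to the nearer of the two):
  {X, Z}: total = 1495.5
  {X, V}: total = 1607.9
  {X, Y}: total = 1624.0
  {X, W}: total = 1818.0
  {Y, Z}: total = 1831.7
  {Z, W}: total = 2067.4
  {Y, V}: total = 2308.3
  {Z, V}: total = 2452.0
  {W, V}: total = 2562.4
  {Y, W}: total = 2787.4
Best pair: {X, Z} with total 1495.5.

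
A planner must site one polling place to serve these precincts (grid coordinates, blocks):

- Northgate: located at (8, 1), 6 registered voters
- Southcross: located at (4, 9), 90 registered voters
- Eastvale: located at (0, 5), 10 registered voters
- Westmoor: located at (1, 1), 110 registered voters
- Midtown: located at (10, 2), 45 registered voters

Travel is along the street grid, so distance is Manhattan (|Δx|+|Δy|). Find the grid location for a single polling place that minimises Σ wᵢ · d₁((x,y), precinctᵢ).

Manhattan distance separates: Σwᵢ(|x−xᵢ|+|y−yᵢ|) = Σwᵢ|x−xᵢ| + Σwᵢ|y−yᵢ|, so x and y are optimised independently as 1-D weighted medians.
Total weight W = 261; half = 130.5.
x-coordinate, sorted with cumulative weight:
  x=0 (Eastvale, w=10) cum 10
  x=1 (Westmoor, w=110) cum 120
  x=4 (Southcross, w=90) cum 210  ← median
  x=8 (Northgate, w=6) cum 216
  x=10 (Midtown, w=45) cum 261
⇒ x* = 4
y-coordinate, sorted with cumulative weight:
  y=1 (Northgate, w=6) cum 6
  y=1 (Westmoor, w=110) cum 116
  y=2 (Midtown, w=45) cum 161  ← median
  y=5 (Eastvale, w=10) cum 171
  y=9 (Southcross, w=90) cum 261
⇒ y* = 2

(4, 2)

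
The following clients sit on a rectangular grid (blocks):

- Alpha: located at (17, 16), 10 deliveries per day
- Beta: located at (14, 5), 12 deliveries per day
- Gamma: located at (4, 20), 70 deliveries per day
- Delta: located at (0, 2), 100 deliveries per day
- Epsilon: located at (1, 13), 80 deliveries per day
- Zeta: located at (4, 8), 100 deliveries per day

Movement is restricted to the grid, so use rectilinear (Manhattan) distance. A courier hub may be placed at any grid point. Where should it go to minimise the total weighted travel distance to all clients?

(4, 8)

Manhattan distance separates: Σwᵢ(|x−xᵢ|+|y−yᵢ|) = Σwᵢ|x−xᵢ| + Σwᵢ|y−yᵢ|, so x and y are optimised independently as 1-D weighted medians.
Total weight W = 372; half = 186.
x-coordinate, sorted with cumulative weight:
  x=0 (Delta, w=100) cum 100
  x=1 (Epsilon, w=80) cum 180
  x=4 (Gamma, w=70) cum 250  ← median
  x=4 (Zeta, w=100) cum 350
  x=14 (Beta, w=12) cum 362
  x=17 (Alpha, w=10) cum 372
⇒ x* = 4
y-coordinate, sorted with cumulative weight:
  y=2 (Delta, w=100) cum 100
  y=5 (Beta, w=12) cum 112
  y=8 (Zeta, w=100) cum 212  ← median
  y=13 (Epsilon, w=80) cum 292
  y=16 (Alpha, w=10) cum 302
  y=20 (Gamma, w=70) cum 372
⇒ y* = 8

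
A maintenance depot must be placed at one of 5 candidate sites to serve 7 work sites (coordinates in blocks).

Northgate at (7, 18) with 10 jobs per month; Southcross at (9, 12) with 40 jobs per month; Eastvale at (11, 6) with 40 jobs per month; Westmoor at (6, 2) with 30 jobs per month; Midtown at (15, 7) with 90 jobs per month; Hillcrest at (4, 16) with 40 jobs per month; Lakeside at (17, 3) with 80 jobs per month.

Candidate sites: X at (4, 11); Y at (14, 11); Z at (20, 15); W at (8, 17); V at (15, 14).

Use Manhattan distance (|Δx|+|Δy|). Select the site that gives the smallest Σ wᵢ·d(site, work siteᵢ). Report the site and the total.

Y, total 3140 blocks

Total weighted distance at each candidate:
  X (4, 11): total = 4380
  Y (14, 11): total = 3140
  Z (20, 15): total = 5300
  W (8, 17): total = 4900
  V (15, 14): total = 3740
Minimum is at Y with total 3140 blocks.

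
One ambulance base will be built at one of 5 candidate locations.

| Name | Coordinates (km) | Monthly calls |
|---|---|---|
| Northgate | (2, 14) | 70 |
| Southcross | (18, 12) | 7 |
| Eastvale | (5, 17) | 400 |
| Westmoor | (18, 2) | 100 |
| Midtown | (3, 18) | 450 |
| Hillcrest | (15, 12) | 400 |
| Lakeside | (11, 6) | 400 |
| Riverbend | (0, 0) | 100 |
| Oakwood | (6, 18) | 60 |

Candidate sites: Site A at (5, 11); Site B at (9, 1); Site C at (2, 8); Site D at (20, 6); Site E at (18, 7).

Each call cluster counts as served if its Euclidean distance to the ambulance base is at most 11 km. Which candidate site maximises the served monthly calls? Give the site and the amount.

Site A, covering 1780

Coverage radius r = 11 km; a point is covered iff (Δx)²+(Δy)² ≤ 11² = 121.
  Site A (5, 11): covers {Northgate, Eastvale, Midtown, Hillcrest, Lakeside, Oakwood} → 1780
  Site B (9, 1): covers {Westmoor, Lakeside, Riverbend} → 600
  Site C (2, 8): covers {Northgate, Eastvale, Midtown, Lakeside, Riverbend, Oakwood} → 1480
  Site D (20, 6): covers {Southcross, Westmoor, Hillcrest, Lakeside} → 907
  Site E (18, 7): covers {Southcross, Westmoor, Hillcrest, Lakeside} → 907
Maximum coverage at Site A: 1780 monthly calls.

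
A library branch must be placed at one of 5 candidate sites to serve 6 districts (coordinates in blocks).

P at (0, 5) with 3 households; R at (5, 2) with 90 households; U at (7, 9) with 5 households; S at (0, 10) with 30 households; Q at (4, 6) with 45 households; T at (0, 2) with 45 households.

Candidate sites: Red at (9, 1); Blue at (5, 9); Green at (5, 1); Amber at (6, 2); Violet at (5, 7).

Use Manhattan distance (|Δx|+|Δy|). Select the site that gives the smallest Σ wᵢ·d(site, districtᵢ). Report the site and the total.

Amber, total 1117 blocks

Total weighted distance at each candidate:
  Red (9, 1): total = 1979
  Blue (5, 9): total = 1567
  Green (5, 1): total = 1127
  Amber (6, 2): total = 1117
  Violet (5, 7): total = 1271
Minimum is at Amber with total 1117 blocks.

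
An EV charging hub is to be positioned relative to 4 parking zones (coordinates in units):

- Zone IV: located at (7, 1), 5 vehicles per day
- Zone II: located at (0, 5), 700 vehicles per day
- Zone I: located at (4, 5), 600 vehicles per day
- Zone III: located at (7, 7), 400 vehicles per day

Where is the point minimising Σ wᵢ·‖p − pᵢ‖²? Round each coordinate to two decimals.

The minimiser of Σwᵢ‖p−pᵢ‖² is the weighted centroid p* = (Σwᵢpᵢ)/(Σwᵢ).
Σwᵢ = 1705.
Σwᵢxᵢ = 5·7 + 700·0 + 600·4 + 400·7 = 5235.
Σwᵢyᵢ = 5·1 + 700·5 + 600·5 + 400·7 = 9305.
x* = 5235/1705 = 3.07, y* = 9305/1705 = 5.46.

(3.07, 5.46)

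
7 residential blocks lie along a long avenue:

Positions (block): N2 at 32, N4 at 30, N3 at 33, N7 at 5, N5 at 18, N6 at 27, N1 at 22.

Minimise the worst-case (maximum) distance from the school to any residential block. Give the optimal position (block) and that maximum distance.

location 19, max distance 14

The 1-center on a line is the midpoint of the two extreme points: leftmost at 5, rightmost at 33.
Optimal location = (5 + 33)/2 = 19; maximum distance = (33 − 5)/2 = 14.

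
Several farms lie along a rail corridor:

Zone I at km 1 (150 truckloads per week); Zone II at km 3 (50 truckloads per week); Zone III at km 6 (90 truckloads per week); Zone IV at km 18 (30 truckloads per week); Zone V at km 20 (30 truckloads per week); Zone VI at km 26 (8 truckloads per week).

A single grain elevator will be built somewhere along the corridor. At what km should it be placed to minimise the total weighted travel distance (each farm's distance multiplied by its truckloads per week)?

For a sum of weighted absolute distances on a line, the optimum is the weighted median (not the mean). Total weight W = 358; half-weight = 179.
Sort by position and accumulate weight:
  km 1 (Zone I, w=150) → cum 150
  km 3 (Zone II, w=50) → cum 200  ≥ 179 → median here
  km 6 (Zone III, w=90) → cum 290
  km 18 (Zone IV, w=30) → cum 320
  km 20 (Zone V, w=30) → cum 350
  km 26 (Zone VI, w=8) → cum 358
Optimal location: km 3.

x = 3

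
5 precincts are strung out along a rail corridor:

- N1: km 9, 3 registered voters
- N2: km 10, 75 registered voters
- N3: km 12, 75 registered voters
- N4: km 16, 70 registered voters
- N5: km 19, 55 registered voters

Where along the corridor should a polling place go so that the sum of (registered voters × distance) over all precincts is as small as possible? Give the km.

For a sum of weighted absolute distances on a line, the optimum is the weighted median (not the mean). Total weight W = 278; half-weight = 139.
Sort by position and accumulate weight:
  km 9 (N1, w=3) → cum 3
  km 10 (N2, w=75) → cum 78
  km 12 (N3, w=75) → cum 153  ≥ 139 → median here
  km 16 (N4, w=70) → cum 223
  km 19 (N5, w=55) → cum 278
Optimal location: km 12.

x = 12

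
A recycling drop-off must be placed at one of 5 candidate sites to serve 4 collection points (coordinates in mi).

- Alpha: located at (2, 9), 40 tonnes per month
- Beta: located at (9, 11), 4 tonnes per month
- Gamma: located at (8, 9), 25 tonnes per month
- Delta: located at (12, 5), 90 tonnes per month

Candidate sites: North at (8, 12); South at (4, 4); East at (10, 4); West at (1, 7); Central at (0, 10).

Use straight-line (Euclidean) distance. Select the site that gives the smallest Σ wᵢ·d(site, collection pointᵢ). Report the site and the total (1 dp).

Total weighted distance at each candidate:
  North (8, 12): total = 1074.6
  South (4, 4): total = 1135.5
  East (10, 4): total = 741.5
  West (1, 7): total = 1313.5
  Central (0, 10): total = 1497.2
Minimum is at East with total 741.5 mi.

East, total 741.5 mi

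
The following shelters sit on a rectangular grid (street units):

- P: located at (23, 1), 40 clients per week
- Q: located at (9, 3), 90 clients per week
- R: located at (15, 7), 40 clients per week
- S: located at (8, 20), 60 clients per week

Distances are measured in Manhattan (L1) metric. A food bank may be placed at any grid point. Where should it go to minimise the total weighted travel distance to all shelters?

Manhattan distance separates: Σwᵢ(|x−xᵢ|+|y−yᵢ|) = Σwᵢ|x−xᵢ| + Σwᵢ|y−yᵢ|, so x and y are optimised independently as 1-D weighted medians.
Total weight W = 230; half = 115.
x-coordinate, sorted with cumulative weight:
  x=8 (S, w=60) cum 60
  x=9 (Q, w=90) cum 150  ← median
  x=15 (R, w=40) cum 190
  x=23 (P, w=40) cum 230
⇒ x* = 9
y-coordinate, sorted with cumulative weight:
  y=1 (P, w=40) cum 40
  y=3 (Q, w=90) cum 130  ← median
  y=7 (R, w=40) cum 170
  y=20 (S, w=60) cum 230
⇒ y* = 3

(9, 3)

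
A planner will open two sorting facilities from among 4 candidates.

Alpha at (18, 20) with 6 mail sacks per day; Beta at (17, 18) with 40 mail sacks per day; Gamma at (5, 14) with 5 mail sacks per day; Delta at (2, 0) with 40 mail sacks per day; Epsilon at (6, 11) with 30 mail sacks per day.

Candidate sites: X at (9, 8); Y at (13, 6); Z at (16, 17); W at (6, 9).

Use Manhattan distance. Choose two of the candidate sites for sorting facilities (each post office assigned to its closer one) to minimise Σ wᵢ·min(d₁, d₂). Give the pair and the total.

Evaluate every pair (each demand assigned to the nearer of the two):
  {Z, W}: total = 720
  {X, Z}: total = 940
  {Y, Z}: total = 1220
  {Y, W}: total = 1364
  {X, W}: total = 1456
  {X, Y}: total = 1584
Best pair: {Z, W} with total 720.

{Z, W}, total 720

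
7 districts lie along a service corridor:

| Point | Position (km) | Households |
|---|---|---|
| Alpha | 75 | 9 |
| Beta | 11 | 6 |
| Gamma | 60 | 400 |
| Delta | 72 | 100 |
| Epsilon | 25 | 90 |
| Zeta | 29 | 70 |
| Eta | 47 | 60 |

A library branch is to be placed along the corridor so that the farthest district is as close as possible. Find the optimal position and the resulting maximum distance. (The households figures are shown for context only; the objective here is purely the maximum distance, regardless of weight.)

location 43, max distance 32

The 1-center on a line is the midpoint of the two extreme points: leftmost at 11, rightmost at 75.
Optimal location = (11 + 75)/2 = 43; maximum distance = (75 − 11)/2 = 32.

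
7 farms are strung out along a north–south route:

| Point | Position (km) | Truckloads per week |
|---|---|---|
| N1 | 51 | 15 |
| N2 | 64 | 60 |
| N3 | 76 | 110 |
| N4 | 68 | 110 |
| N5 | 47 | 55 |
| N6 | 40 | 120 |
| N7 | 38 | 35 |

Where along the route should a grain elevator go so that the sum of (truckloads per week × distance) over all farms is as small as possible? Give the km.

For a sum of weighted absolute distances on a line, the optimum is the weighted median (not the mean). Total weight W = 505; half-weight = 252.5.
Sort by position and accumulate weight:
  km 38 (N7, w=35) → cum 35
  km 40 (N6, w=120) → cum 155
  km 47 (N5, w=55) → cum 210
  km 51 (N1, w=15) → cum 225
  km 64 (N2, w=60) → cum 285  ≥ 252.5 → median here
  km 68 (N4, w=110) → cum 395
  km 76 (N3, w=110) → cum 505
Optimal location: km 64.

x = 64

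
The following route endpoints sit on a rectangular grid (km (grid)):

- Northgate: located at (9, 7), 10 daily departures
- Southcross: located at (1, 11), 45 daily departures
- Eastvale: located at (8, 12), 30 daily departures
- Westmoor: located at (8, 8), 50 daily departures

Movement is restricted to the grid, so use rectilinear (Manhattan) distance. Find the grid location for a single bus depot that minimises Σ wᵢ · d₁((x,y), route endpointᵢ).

(8, 11)

Manhattan distance separates: Σwᵢ(|x−xᵢ|+|y−yᵢ|) = Σwᵢ|x−xᵢ| + Σwᵢ|y−yᵢ|, so x and y are optimised independently as 1-D weighted medians.
Total weight W = 135; half = 67.5.
x-coordinate, sorted with cumulative weight:
  x=1 (Southcross, w=45) cum 45
  x=8 (Eastvale, w=30) cum 75  ← median
  x=8 (Westmoor, w=50) cum 125
  x=9 (Northgate, w=10) cum 135
⇒ x* = 8
y-coordinate, sorted with cumulative weight:
  y=7 (Northgate, w=10) cum 10
  y=8 (Westmoor, w=50) cum 60
  y=11 (Southcross, w=45) cum 105  ← median
  y=12 (Eastvale, w=30) cum 135
⇒ y* = 11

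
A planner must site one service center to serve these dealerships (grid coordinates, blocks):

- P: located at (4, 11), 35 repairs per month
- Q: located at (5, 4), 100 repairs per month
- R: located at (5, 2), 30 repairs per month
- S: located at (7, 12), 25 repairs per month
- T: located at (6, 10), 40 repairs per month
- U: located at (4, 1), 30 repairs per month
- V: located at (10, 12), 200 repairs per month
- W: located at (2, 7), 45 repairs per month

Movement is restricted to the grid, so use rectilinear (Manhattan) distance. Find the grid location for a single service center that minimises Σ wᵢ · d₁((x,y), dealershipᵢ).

Manhattan distance separates: Σwᵢ(|x−xᵢ|+|y−yᵢ|) = Σwᵢ|x−xᵢ| + Σwᵢ|y−yᵢ|, so x and y are optimised independently as 1-D weighted medians.
Total weight W = 505; half = 252.5.
x-coordinate, sorted with cumulative weight:
  x=2 (W, w=45) cum 45
  x=4 (P, w=35) cum 80
  x=4 (U, w=30) cum 110
  x=5 (Q, w=100) cum 210
  x=5 (R, w=30) cum 240
  x=6 (T, w=40) cum 280  ← median
  x=7 (S, w=25) cum 305
  x=10 (V, w=200) cum 505
⇒ x* = 6
y-coordinate, sorted with cumulative weight:
  y=1 (U, w=30) cum 30
  y=2 (R, w=30) cum 60
  y=4 (Q, w=100) cum 160
  y=7 (W, w=45) cum 205
  y=10 (T, w=40) cum 245
  y=11 (P, w=35) cum 280  ← median
  y=12 (S, w=25) cum 305
  y=12 (V, w=200) cum 505
⇒ y* = 11

(6, 11)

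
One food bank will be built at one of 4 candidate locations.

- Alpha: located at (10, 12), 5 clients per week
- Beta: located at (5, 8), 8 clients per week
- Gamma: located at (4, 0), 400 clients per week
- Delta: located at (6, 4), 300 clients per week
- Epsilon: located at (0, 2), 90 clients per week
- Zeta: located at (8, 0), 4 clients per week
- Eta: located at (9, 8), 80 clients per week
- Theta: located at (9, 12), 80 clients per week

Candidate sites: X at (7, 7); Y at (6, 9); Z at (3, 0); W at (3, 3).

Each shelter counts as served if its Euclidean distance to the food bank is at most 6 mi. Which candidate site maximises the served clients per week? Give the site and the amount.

Coverage radius r = 6 mi; a point is covered iff (Δx)²+(Δy)² ≤ 6² = 36.
  X (7, 7): covers {Alpha, Beta, Delta, Eta, Theta} → 473
  Y (6, 9): covers {Alpha, Beta, Delta, Eta, Theta} → 473
  Z (3, 0): covers {Gamma, Delta, Epsilon, Zeta} → 794
  W (3, 3): covers {Beta, Gamma, Delta, Epsilon, Zeta} → 802
Maximum coverage at W: 802 clients per week.

W, covering 802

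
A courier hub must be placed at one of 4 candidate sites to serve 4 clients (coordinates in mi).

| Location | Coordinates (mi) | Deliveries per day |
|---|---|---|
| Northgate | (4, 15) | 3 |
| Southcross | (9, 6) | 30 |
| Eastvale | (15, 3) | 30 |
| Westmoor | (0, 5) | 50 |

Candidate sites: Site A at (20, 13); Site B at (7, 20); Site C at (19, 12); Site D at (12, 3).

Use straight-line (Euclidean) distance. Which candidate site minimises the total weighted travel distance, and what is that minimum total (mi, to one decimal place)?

Site D, total 868.8 mi

Total weighted distance at each candidate:
  Site A (20, 13): total = 1852.0
  Site B (7, 20): total = 1833.1
  Site C (19, 12): total = 1703.6
  Site D (12, 3): total = 868.8
Minimum is at Site D with total 868.8 mi.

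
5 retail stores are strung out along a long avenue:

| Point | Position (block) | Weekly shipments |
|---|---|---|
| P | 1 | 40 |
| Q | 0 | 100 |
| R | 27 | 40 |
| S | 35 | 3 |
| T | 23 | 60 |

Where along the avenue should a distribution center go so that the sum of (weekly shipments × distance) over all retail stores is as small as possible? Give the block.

x = 1

For a sum of weighted absolute distances on a line, the optimum is the weighted median (not the mean). Total weight W = 243; half-weight = 121.5.
Sort by position and accumulate weight:
  block 0 (Q, w=100) → cum 100
  block 1 (P, w=40) → cum 140  ≥ 121.5 → median here
  block 23 (T, w=60) → cum 200
  block 27 (R, w=40) → cum 240
  block 35 (S, w=3) → cum 243
Optimal location: block 1.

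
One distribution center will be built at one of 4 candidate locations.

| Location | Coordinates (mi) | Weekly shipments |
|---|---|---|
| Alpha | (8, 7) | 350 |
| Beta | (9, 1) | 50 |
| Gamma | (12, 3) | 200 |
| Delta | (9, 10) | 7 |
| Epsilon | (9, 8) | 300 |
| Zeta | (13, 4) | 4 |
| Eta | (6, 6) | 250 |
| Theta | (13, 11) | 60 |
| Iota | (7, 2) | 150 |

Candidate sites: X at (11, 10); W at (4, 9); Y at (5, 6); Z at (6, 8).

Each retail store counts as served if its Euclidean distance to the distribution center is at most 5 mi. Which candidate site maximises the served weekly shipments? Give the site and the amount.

Y, covering 1050

Coverage radius r = 5 mi; a point is covered iff (Δx)²+(Δy)² ≤ 5² = 25.
  X (11, 10): covers {Alpha, Delta, Epsilon, Theta} → 717
  W (4, 9): covers {Alpha, Eta} → 600
  Y (5, 6): covers {Alpha, Epsilon, Eta, Iota} → 1050
  Z (6, 8): covers {Alpha, Delta, Epsilon, Eta} → 907
Maximum coverage at Y: 1050 weekly shipments.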